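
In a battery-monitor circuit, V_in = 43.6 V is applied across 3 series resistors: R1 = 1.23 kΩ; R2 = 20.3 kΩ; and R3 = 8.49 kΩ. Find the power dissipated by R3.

P ≈ 17.9 mW

ΣR = 30.02 kΩ → I = 43.6/30.02 = 1.452 mA.
P = I²R = 2.109 × 8.49 = 17.91 mW.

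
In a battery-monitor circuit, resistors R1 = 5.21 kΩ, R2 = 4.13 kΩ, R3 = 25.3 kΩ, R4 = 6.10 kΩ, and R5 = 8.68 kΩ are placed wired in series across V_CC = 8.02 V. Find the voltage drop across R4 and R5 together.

V ≈ 2.40 V

Total series resistance ΣR = 5.21 + 4.13 + 25.3 + 6.10 + 8.68 = 49.42 kΩ.
R_{R4..R5} = 6.10 + 8.68 = 14.78 kΩ.
V = V_CC · R/ΣR = 8.02 × 0.2991 = 2.399 V.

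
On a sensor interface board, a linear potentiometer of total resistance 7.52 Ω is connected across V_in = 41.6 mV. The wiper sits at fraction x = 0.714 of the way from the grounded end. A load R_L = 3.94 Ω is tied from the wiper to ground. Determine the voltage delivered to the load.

V_out ≈ 21.4 mV

The pot divides into 2.151 Ω above the wiper and 5.369 Ω below.
Lower segment in parallel with the load: 5.369 ‖ 3.94 = 2.272 Ω.
V_out = 41.6 × 2.272/(2.151 + 2.272) = 21.37 mV.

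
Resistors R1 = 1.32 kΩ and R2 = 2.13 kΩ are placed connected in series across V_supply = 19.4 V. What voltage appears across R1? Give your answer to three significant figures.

V ≈ 7.42 V

Total series resistance ΣR = 1.32 + 2.13 = 3.450 kΩ.
By the voltage-divider rule, V = 19.4 × 1.320/3.450 = 7.423 V.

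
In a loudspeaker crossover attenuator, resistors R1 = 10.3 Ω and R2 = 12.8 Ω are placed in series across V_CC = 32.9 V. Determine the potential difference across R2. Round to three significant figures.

V ≈ 18.2 V

Total series resistance ΣR = 10.3 + 12.8 = 23.10 Ω.
By the voltage-divider rule, V = 32.9 × 12.80/23.10 = 18.23 V.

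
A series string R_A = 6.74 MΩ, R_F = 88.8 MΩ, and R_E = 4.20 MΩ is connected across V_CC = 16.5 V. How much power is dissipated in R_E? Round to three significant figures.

P ≈ 0.115 µW

ΣR = 99.74 MΩ → I = 16.5/99.74 = 0.1654 µA.
P = I²R = 0.02737 × 4.20 = 0.1149 µW.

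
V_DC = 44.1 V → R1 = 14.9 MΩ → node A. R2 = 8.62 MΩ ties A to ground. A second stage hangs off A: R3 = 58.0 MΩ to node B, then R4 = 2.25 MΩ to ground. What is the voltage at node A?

The second stage (R3 + R4 = 60.25 MΩ) loads node A in parallel with R2.
Effective lower resistance at A: R2 ‖ 60.25 = 7.541 MΩ.
So V_A = 44.1 × 0.3360 = 14.82 V.

V_A ≈ 14.8 V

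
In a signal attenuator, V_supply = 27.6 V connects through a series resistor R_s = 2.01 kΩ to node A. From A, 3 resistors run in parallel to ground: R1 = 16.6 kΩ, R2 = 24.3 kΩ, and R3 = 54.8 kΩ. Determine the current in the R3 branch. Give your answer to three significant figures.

Equivalent of the parallel group: R_p = 8.358 kΩ.
V_A = 27.6 × 8.358/10.37 = 22.25 V.
I(R3) = V_A / R3 = 22.25/54.8 = 0.4060 mA.
(Check via current divider: I_total = 2.662 mA; share G_k/ΣG = 0.1525 → same result.)

I ≈ 0.406 mA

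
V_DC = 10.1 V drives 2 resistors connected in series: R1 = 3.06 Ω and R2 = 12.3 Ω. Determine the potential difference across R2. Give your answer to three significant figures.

V ≈ 8.09 V

ΣR = 3.06 + 12.3 = 15.36 Ω.
Voltage divider: V = V_DC · (12.30 / 15.36) = 10.1 × 0.8008 = 8.088 V.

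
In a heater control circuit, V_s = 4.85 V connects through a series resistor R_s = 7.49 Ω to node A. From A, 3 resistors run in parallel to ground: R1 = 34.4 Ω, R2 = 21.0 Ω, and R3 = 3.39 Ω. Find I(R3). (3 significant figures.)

I ≈ 0.378 A

Parallel bank: R_p = 1/(1/34.4 + 1/21.0 + 1/3.39) = 2.691 Ω.
V_A by voltage divider: V_A = 4.85 × 2.691/(7.49 + 2.691) = 1.282 V.
Branch current I = V_A/R3 = 1.282/3.39 = 0.3781 A.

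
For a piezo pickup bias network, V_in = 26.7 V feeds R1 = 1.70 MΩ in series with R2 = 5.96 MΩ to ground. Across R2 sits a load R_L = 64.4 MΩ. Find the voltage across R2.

V_out ≈ 20.4 V

The load sits in parallel with R2, giving an effective lower resistance R2' = R2·R_L/(R2+R_L) = 5.455 MΩ.
Voltage divider with the loaded lower leg: V_out = 26.7 × 5.455/(1.70 + 5.455) = 26.7 × 0.7624 = 20.36 V.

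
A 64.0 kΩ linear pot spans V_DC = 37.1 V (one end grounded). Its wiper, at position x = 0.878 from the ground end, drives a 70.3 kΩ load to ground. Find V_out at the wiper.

The pot divides into 7.808 kΩ above the wiper and 56.19 kΩ below.
(x·R_p) ‖ R_L = 31.23 kΩ.
Loaded-divider output: V_out = 37.1 × 0.8000 = 29.68 V.

V_out ≈ 29.7 V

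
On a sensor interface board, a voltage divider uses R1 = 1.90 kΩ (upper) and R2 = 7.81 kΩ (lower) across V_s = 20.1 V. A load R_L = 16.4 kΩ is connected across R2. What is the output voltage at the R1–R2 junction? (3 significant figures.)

The load sits in parallel with R2, giving an effective lower resistance R2' = R2·R_L/(R2+R_L) = 5.291 kΩ.
Then V_out = V_s · R2'/(R1 + R2') = 20.1 × 5.291/7.191 = 14.79 V.

V_out ≈ 14.8 V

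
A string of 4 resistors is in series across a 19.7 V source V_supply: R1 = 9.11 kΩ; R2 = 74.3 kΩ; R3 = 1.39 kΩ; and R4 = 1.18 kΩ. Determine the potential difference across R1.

Total series resistance ΣR = 9.11 + 74.3 + 1.39 + 1.18 = 85.98 kΩ.
Voltage divider: V = V_supply · (9.110 / 85.98) = 19.7 × 0.1060 = 2.087 V.

V ≈ 2.09 V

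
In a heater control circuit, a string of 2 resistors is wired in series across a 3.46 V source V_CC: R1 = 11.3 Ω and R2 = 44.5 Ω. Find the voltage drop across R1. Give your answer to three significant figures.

ΣR = 11.3 + 44.5 = 55.80 Ω.
Voltage divider: V = V_CC · (11.30 / 55.80) = 3.46 × 0.2025 = 0.7007 V.

V ≈ 0.701 V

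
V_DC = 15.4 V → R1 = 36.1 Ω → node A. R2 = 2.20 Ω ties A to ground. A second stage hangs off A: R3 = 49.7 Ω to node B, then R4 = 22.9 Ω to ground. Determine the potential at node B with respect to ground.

The second stage (R3 + R4 = 72.60 Ω) loads node A in parallel with R2.
R2 ‖ (R3+R4) = 2.135 Ω.
V_A = 15.4 × 2.135/(36.1 + 2.135) = 0.8600 V.
V_B = V_A × 0.3154 = 0.2713 V.

V_B ≈ 0.271 V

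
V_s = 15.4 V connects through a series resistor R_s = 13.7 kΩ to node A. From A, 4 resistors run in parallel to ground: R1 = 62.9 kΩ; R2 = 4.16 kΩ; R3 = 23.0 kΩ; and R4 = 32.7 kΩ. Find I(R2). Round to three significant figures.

Combine the parallel branches: R_p = (1/62.9 + 1/4.16 + 1/23.0 + 1/32.7)⁻¹ = 3.027 kΩ.
V_A = 15.4 × 3.027/16.73 = 2.787 V.
Branch current I = V_A/R2 = 2.787/4.16 = 0.6699 mA.

I ≈ 0.670 mA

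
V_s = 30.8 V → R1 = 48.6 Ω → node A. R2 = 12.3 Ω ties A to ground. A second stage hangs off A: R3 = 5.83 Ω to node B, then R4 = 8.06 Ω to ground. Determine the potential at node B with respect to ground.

Node A sees R2 in parallel with the series input of stage 2, R3 + R4 = 13.89 Ω.
Effective lower resistance at A: R2 ‖ 13.89 = 6.523 Ω.
First divider: V_A = V_s · 6.523/(48.6 + 6.523) = 3.645 V.
Then the unloaded second divider: V_B = V_A × R4/(R3+R4) = 3.645 × 0.5803 = 2.115 V.

V_B ≈ 2.12 V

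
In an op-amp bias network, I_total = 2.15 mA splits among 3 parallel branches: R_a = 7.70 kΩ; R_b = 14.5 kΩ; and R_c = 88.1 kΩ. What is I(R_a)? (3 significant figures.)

Total conductance ΣG = 1/7.70 + 1/14.5 + 1/88.1 = 0.2102 (units of 1/kΩ).
By the current-divider rule, I = I_total · G_k/ΣG = 2.15 × 0.6179 = 1.328 mA.

I ≈ 1.33 mA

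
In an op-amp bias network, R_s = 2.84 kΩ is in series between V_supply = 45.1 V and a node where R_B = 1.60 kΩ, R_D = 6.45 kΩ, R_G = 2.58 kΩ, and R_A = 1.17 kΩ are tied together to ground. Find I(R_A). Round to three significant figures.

Combine the parallel branches: R_p = (1/1.60 + 1/6.45 + 1/2.58 + 1/1.17)⁻¹ = 0.4945 kΩ.
V_A by voltage divider: V_A = 45.1 × 0.4945/(2.84 + 0.4945) = 6.688 V.
I(R_A) = V_A / R_A = 6.688/1.17 = 5.716 mA.

I ≈ 5.72 mA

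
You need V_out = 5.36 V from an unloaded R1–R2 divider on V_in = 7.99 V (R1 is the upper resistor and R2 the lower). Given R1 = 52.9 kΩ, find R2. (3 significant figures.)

The divider ratio is R2/(R1+R2) = 5.36/7.99 = 0.6708.
Rearranging, R2 = R1·k/(1−k) = 52.9 × 2.038 = 107.8 kΩ.

R2 ≈ 108 kΩ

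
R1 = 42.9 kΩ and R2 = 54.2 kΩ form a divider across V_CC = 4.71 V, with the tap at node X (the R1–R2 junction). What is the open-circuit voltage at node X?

V_th ≈ 2.63 V

V_th is the unloaded tap voltage: V_CC · R2/(R1+R2) = 4.71 × 0.5582 = 2.629 V.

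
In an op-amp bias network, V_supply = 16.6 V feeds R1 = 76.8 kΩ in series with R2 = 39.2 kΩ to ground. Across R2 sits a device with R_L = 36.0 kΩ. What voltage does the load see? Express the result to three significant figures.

The load sits in parallel with R2, giving an effective lower resistance R2' = R2·R_L/(R2+R_L) = 18.77 kΩ.
Now apply the divider: V_out = 16.6 × 0.1964 = 3.260 V.

V_out ≈ 3.26 V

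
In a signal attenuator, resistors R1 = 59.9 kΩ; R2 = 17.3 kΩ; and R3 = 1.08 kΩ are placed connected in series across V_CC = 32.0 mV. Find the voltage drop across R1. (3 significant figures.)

Total series resistance ΣR = 59.9 + 17.3 + 1.08 = 78.28 kΩ.
By the voltage-divider rule, V = 32.0 × 59.90/78.28 = 24.49 mV.

V ≈ 24.5 mV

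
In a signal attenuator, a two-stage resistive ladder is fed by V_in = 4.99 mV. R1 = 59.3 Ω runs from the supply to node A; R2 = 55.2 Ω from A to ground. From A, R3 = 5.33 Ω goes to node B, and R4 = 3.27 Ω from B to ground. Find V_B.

Looking into the second stage from A: R3 + R4 = 8.600 Ω appears in parallel with R2.
Effective lower resistance at A: R2 ‖ 8.600 = 7.441 Ω.
So V_A = 4.99 × 0.1115 = 0.5563 mV.
V_B = V_A × 0.3802 = 0.2115 mV.

V_B ≈ 0.212 mV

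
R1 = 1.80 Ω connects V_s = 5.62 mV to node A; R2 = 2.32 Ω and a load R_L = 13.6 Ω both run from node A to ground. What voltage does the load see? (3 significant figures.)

R2 ‖ R_L = (2.32 × 13.6)/(2.32 + 13.6) = 1.982 Ω.
Now apply the divider: V_out = 5.62 × 0.5240 = 2.945 mV.
(Unloaded it would be 3.16 mV; the load pulls it down.)

V_out ≈ 2.95 mV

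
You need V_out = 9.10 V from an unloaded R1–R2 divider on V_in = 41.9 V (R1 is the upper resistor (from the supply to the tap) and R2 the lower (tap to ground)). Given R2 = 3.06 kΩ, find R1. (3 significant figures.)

Required fraction k = V_out/V_in = 0.2172.
R1 = R2·(1/k − 1) = 3.06 × 3.604 = 11.03 kΩ.

R1 ≈ 11.0 kΩ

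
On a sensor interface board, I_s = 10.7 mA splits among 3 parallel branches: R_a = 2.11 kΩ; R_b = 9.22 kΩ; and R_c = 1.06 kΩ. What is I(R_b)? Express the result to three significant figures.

I ≈ 0.761 mA

ΣG = 1/2.11 + 1/9.22 + 1/1.06 = 1.526.
R_b takes the fraction G_k/ΣG = 0.1085/1.526 = 0.07108, so I = 10.7 × 0.07108 = 0.7606 mA.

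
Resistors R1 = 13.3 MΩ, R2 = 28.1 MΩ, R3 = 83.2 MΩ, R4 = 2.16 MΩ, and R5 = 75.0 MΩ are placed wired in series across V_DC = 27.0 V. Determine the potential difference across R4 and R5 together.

V ≈ 10.3 V

Series total: ΣR = 13.3 + 28.1 + 83.2 + 2.16 + 75.0 = 201.8 MΩ.
R_{R4..R5} = 2.16 + 75.0 = 77.16 MΩ.
V = V_DC · R/ΣR = 27.0 × 0.3824 = 10.33 V.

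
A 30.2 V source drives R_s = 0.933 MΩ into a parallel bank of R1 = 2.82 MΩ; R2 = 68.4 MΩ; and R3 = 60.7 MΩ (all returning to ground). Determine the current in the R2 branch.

Equivalent of the parallel group: R_p = 2.593 MΩ.
V_A = 30.2 × 2.593/3.526 = 22.21 V.
Branch current I = V_A/R2 = 22.21/68.4 = 0.3247 µA.
(Equivalently: I_total = 8.566 µA, then current-divider fraction G_k/ΣG = 0.03790.)

I ≈ 0.325 µA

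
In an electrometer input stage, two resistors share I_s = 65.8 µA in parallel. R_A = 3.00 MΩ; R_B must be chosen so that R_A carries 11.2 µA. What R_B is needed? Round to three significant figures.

The fraction through R_A equals R_B/(R_A+R_B).
With f = 0.1702, R_B = R_A · f/(1−f) = 3.00 × 0.2051 = 0.6154 MΩ.

R_B ≈ 0.615 MΩ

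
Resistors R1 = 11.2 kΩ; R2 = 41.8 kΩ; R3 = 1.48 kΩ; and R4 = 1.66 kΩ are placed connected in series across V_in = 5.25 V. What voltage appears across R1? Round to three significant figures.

Total series resistance ΣR = 11.2 + 41.8 + 1.48 + 1.66 = 56.14 kΩ.
V = V_in · R/ΣR = 5.25 × 0.1995 = 1.047 V.

V ≈ 1.05 V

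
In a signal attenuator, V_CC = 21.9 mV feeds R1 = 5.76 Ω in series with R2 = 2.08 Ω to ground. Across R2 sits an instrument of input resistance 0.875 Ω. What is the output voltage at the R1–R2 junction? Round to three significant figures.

V_out ≈ 2.12 mV

R2 ‖ R_L = (2.08 × 0.875)/(2.08 + 0.875) = 0.6159 Ω.
Voltage divider with the loaded lower leg: V_out = 21.9 × 0.6159/(5.76 + 0.6159) = 21.9 × 0.09660 = 2.116 mV.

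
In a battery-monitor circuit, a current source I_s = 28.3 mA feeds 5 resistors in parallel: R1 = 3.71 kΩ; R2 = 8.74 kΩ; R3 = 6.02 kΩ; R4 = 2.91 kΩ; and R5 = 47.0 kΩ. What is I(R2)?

Conductances: ΣG = 1/3.71 + 1/8.74 + 1/6.02 + 1/2.91 + 1/47.0 = 0.9150 (1/kΩ).
By the current-divider rule, I = I_s · G_k/ΣG = 28.3 × 0.1250 = 3.539 mA.

I ≈ 3.54 mA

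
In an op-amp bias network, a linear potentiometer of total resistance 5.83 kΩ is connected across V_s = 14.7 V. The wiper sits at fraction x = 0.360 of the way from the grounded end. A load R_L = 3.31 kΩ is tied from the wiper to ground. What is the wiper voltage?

V_out ≈ 3.76 V

Split the track: R_lower = x·R_p = 2.099 kΩ, R_upper = (1−x)·R_p = 3.731 kΩ.
R_L loads the lower segment: effective lower R = 1.284 kΩ.
V_out = 14.7 × 1.284/(3.731 + 1.284) = 3.764 V.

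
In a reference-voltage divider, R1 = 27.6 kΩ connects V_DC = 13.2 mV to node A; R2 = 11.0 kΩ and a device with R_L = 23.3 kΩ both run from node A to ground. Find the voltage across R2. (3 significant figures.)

R2 ‖ R_L = (11.0 × 23.3)/(11.0 + 23.3) = 7.472 kΩ.
Now apply the divider: V_out = 13.2 × 0.2131 = 2.812 mV.

V_out ≈ 2.81 mV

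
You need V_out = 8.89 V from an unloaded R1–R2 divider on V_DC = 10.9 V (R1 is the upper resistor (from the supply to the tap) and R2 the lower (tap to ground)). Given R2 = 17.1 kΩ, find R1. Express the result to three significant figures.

R1 ≈ 3.87 kΩ

The divider ratio is R2/(R1+R2) = 8.89/10.9 = 0.8156.
R1 = R2·(1/k − 1) = 17.1 × 0.2261 = 3.866 kΩ.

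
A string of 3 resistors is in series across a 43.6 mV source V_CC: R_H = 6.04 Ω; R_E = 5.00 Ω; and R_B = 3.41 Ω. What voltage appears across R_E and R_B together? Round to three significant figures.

V ≈ 25.4 mV

Series total: ΣR = 6.04 + 5.00 + 3.41 = 14.45 Ω.
R_{R_E..R_B} = 5.00 + 3.41 = 8.410 Ω.
V = V_CC · R/ΣR = 43.6 × 0.5820 = 25.38 mV.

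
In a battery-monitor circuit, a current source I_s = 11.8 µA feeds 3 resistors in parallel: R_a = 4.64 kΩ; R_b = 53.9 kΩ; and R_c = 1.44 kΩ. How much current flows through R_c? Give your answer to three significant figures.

Total conductance ΣG = 1/4.64 + 1/53.9 + 1/1.44 = 0.9285 (units of 1/kΩ).
Current divider: I(R_c) = I_s · G_k/ΣG = 11.8 × (0.6944/0.9285) = 11.8 × 0.7479 = 8.825 µA.

I ≈ 8.83 µA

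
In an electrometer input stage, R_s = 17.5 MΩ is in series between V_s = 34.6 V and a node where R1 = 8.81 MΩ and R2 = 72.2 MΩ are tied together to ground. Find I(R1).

Equivalent of the parallel group: R_p = 7.852 MΩ.
Node voltage V_A = V_s · R_p/(R_s + R_p) = 34.6 × 0.3097 = 10.72 V.
I(R1) = V_A / R1 = 10.72/8.81 = 1.216 µA.
(Check via current divider: I_total = 1.365 µA; share G_k/ΣG = 0.8912 → same result.)

I ≈ 1.22 µA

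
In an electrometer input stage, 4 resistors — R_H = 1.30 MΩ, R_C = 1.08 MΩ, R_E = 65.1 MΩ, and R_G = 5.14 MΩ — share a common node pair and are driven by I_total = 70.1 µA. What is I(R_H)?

Total conductance ΣG = 1/1.30 + 1/1.08 + 1/65.1 + 1/5.14 = 1.905 (units of 1/MΩ).
By the current-divider rule, I = I_total · G_k/ΣG = 70.1 × 0.4038 = 28.31 µA.

I ≈ 28.3 µA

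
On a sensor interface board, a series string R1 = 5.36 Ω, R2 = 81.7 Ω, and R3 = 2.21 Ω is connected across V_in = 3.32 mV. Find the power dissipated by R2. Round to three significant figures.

Series current I = V_in/ΣR = 3.32/89.27 = 0.03719 mA.
P(R2) = I²·R2 = (0.03719)² × 81.7 = 0.1130 µW.

P ≈ 0.113 µW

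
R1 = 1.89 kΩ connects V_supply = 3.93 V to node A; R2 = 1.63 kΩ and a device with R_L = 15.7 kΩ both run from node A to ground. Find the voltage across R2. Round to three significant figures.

V_out ≈ 1.72 V

The load sits in parallel with R2, giving an effective lower resistance R2' = R2·R_L/(R2+R_L) = 1.477 kΩ.
Now apply the divider: V_out = 3.93 × 0.4386 = 1.724 V.
(Unloaded it would be 1.82 V; the load pulls it down.)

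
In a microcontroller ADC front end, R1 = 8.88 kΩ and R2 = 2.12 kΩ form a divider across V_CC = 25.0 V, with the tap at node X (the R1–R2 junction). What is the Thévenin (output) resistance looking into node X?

R_th ≈ 1.71 kΩ

With V_CC suppressed (replaced by a short), R_th = R1 ‖ R2 = (8.880 × 2.12)/(8.880 + 2.12) = 1.711 kΩ.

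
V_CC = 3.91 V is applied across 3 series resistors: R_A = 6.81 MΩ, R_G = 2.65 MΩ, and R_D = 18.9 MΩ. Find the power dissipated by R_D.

ΣR = 28.36 MΩ → I = 3.91/28.36 = 0.1379 µA.
V(R_D) = I·R = 2.606 V; P = V·I = 2.606 × 0.1379 = 0.3593 µW.

P ≈ 0.359 µW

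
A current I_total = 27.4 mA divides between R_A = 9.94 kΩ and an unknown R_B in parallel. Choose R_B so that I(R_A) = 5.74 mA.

In a two-way split, I_A/I_total = R_B/(R_A + R_B).
With f = 0.2095, R_B = R_A · f/(1−f) = 9.94 × 0.2650 = 2.634 kΩ.

R_B ≈ 2.63 kΩ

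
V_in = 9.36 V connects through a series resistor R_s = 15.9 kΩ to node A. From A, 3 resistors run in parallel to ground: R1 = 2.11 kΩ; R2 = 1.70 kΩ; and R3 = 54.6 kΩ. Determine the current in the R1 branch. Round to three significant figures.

Equivalent of the parallel group: R_p = 0.9255 kΩ.
V_A by voltage divider: V_A = 9.36 × 0.9255/(15.9 + 0.9255) = 0.5149 V.
Branch current I = V_A/R1 = 0.5149/2.11 = 0.2440 mA.
(Equivalently: I_total = 0.5563 mA, then current-divider fraction G_k/ΣG = 0.4386.)

I ≈ 0.244 mA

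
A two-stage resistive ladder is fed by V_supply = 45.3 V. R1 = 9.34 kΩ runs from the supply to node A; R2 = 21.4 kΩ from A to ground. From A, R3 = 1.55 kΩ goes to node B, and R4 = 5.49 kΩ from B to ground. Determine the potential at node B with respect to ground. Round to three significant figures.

Looking into the second stage from A: R3 + R4 = 7.040 kΩ appears in parallel with R2.
Effective lower resistance at A: R2 ‖ 7.040 = 5.297 kΩ.
First divider: V_A = V_supply · 5.297/(9.34 + 5.297) = 16.39 V.
Stage 2 is unloaded, so V_B = V_A · R4/(R3+R4) = 16.39 × 5.49/7.040 = 12.78 V.

V_B ≈ 12.8 V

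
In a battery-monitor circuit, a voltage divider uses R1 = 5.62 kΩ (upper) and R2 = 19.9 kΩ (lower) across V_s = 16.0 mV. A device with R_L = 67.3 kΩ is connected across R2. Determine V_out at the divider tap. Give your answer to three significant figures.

V_out ≈ 11.7 mV

First combine the lower leg with the load: R2 ‖ R_L = 15.36 kΩ.
Then V_out = V_s · R2'/(R1 + R2') = 16.0 × 15.36/20.98 = 11.71 mV.
(Unloaded it would be 12.5 mV; the load pulls it down.)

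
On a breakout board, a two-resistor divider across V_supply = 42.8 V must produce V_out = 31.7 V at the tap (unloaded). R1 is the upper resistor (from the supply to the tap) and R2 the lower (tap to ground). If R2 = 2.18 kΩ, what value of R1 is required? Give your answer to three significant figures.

Required fraction k = V_out/V_supply = 0.7407.
Rearranging, R1 = R2·(1−k)/k = 2.18 × 0.3502 = 0.7633 kΩ.

R1 ≈ 0.763 kΩ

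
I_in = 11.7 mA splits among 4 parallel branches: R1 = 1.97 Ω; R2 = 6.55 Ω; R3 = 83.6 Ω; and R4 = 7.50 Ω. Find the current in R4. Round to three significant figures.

Conductances: ΣG = 1/1.97 + 1/6.55 + 1/83.6 + 1/7.50 = 0.8056 (1/Ω).
Current divider: I(R4) = I_in · G_k/ΣG = 11.7 × (0.1333/0.8056) = 11.7 × 0.1655 = 1.936 mA.

I ≈ 1.94 mA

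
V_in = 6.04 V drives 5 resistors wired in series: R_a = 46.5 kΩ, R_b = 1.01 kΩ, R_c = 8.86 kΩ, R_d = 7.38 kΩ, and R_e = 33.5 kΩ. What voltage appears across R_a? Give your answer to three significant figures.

V ≈ 2.89 V

Series total: ΣR = 46.5 + 1.01 + 8.86 + 7.38 + 33.5 = 97.25 kΩ.
Voltage divider: V = V_in · (46.50 / 97.25) = 6.04 × 0.4781 = 2.888 V.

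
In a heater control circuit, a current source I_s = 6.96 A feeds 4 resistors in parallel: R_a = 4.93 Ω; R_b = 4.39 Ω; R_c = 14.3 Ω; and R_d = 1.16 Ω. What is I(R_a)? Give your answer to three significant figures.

Total conductance ΣG = 1/4.93 + 1/4.39 + 1/14.3 + 1/1.16 = 1.363 (units of 1/Ω).
By the current-divider rule, I = I_s · G_k/ΣG = 6.96 × 0.1489 = 1.036 A.

I ≈ 1.04 A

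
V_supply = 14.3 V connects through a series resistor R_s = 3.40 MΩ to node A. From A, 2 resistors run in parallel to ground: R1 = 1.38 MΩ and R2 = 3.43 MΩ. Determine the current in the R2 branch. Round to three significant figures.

Equivalent of the parallel group: R_p = 0.9841 MΩ.
Node voltage V_A = V_supply · R_p/(R_s + R_p) = 14.3 × 0.2245 = 3.210 V.
Branch current I = V_A/R2 = 3.210/3.43 = 0.9358 µA.

I ≈ 0.936 µA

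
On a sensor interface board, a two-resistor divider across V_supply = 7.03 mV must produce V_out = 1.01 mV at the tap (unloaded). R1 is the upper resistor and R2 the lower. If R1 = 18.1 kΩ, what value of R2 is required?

Required fraction k = V_out/V_supply = 0.1437.
So R2 = R1 · V_out/(V_supply − V_out) = 18.1 × 1.01/(7.03 − 1.01) = 18.1 × 0.1678 = 3.037 kΩ.

R2 ≈ 3.04 kΩ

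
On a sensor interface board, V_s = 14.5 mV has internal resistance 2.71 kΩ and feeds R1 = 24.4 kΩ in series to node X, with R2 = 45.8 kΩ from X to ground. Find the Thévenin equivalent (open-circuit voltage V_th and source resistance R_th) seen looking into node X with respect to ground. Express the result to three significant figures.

V_th ≈ 9.11 mV, R_th ≈ 17.0 kΩ

R1' = 2.71 + 24.4 = 27.11 kΩ (source resistance + R1).
With X open, the divider is unloaded: V_th = 14.5 × 45.8/72.91 = 9.108 mV.
Zeroing V_s shorts the top of R1' to ground, so R_th = R1' ‖ R2 = 17.03 kΩ.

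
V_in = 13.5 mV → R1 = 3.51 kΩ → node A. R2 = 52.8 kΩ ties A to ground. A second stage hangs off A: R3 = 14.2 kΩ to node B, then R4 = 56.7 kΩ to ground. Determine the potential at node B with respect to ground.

Node A sees R2 in parallel with the series input of stage 2, R3 + R4 = 70.90 kΩ.
Effective lower resistance at A: R2 ‖ 70.90 = 30.26 kΩ.
So V_A = 13.5 × 0.8961 = 12.10 mV.
V_B = V_A × 0.7997 = 9.674 mV.

V_B ≈ 9.67 mV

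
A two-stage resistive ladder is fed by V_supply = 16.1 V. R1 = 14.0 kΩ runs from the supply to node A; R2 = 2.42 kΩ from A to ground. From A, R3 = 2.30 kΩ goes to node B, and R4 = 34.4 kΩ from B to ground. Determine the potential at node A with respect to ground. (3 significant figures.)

V_A ≈ 2.25 V

Node A sees R2 in parallel with the series input of stage 2, R3 + R4 = 36.70 kΩ.
Effective lower resistance at A: R2 ‖ 36.70 = 2.270 kΩ.
So V_A = 16.1 × 0.1395 = 2.247 V.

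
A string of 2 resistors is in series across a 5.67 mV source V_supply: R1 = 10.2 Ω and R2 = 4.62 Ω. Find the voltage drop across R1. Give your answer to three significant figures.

Total series resistance ΣR = 10.2 + 4.62 = 14.82 Ω.
Voltage divider: V = V_supply · (10.20 / 14.82) = 5.67 × 0.6883 = 3.902 mV.

V ≈ 3.90 mV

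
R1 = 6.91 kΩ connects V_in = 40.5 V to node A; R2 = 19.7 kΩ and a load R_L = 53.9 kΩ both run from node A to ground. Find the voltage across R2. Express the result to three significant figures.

V_out ≈ 27.4 V

R2 ‖ R_L = (19.7 × 53.9)/(19.7 + 53.9) = 14.43 kΩ.
Now apply the divider: V_out = 40.5 × 0.6761 = 27.38 V.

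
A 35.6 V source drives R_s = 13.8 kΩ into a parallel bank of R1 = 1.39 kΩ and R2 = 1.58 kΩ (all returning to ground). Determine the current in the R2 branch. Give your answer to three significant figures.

I ≈ 1.15 mA

Equivalent of the parallel group: R_p = 0.7395 kΩ.
V_A = 35.6 × 0.7395/14.54 = 1.811 V.
Branch current I = V_A/R2 = 1.811/1.58 = 1.146 mA.
(Equivalently: I_total = 2.449 mA, then current-divider fraction G_k/ΣG = 0.4680.)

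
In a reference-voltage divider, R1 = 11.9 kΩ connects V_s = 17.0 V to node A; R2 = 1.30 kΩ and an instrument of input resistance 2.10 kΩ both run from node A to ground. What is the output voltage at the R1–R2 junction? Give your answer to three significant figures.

The load sits in parallel with R2, giving an effective lower resistance R2' = R2·R_L/(R2+R_L) = 0.8029 kΩ.
Now apply the divider: V_out = 17.0 × 0.06321 = 1.075 V.

V_out ≈ 1.07 V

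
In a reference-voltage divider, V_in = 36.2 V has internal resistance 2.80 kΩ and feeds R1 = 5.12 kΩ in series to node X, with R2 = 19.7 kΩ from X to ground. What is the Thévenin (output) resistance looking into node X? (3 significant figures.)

R_th ≈ 5.65 kΩ

R1' = 2.80 + 5.12 = 7.920 kΩ (source resistance + R1).
Zeroing V_in shorts the top of R1' to ground, so R_th = R1' ‖ R2 = 5.649 kΩ.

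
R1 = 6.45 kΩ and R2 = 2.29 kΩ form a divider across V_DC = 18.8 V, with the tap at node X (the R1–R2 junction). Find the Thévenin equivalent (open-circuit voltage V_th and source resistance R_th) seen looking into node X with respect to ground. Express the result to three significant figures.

With X open, the divider is unloaded: V_th = 18.8 × 2.29/8.740 = 4.926 V.
Looking into X with the source shorted: R_th = R1·R2/(R1+R2) = 6.450 × 2.29/8.740 = 1.690 kΩ.

V_th ≈ 4.93 V, R_th ≈ 1.69 kΩ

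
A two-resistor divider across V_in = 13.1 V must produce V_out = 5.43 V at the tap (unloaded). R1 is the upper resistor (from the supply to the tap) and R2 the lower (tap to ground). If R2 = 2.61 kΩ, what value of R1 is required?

R1 ≈ 3.69 kΩ

Required fraction k = V_out/V_in = 0.4145.
Rearranging, R1 = R2·(1−k)/k = 2.61 × 1.413 = 3.687 kΩ.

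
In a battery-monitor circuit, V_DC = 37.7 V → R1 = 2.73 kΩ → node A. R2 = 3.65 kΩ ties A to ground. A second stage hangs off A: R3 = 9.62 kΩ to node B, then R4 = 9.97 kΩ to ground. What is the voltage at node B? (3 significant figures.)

V_B ≈ 10.2 V

The second stage (R3 + R4 = 19.59 kΩ) loads node A in parallel with R2.
R2 ‖ (R3+R4) = 3.077 kΩ.
First divider: V_A = V_DC · 3.077/(2.73 + 3.077) = 19.98 V.
Then the unloaded second divider: V_B = V_A × R4/(R3+R4) = 19.98 × 0.5089 = 10.17 V.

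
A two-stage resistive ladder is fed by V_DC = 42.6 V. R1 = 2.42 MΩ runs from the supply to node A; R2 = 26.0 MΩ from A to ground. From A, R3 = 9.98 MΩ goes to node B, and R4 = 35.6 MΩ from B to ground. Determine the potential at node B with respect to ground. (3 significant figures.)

The second stage (R3 + R4 = 45.58 MΩ) loads node A in parallel with R2.
Effective lower resistance at A: R2 ‖ 45.58 = 16.56 MΩ.
So V_A = 42.6 × 0.8725 = 37.17 V.
Stage 2 is unloaded, so V_B = V_A · R4/(R3+R4) = 37.17 × 35.6/45.58 = 29.03 V.

V_B ≈ 29.0 V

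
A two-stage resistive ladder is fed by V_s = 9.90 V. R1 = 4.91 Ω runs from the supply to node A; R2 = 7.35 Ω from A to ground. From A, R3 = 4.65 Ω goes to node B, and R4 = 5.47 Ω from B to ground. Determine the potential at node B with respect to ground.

Looking into the second stage from A: R3 + R4 = 10.12 Ω appears in parallel with R2.
R2 ‖ (R3+R4) = 4.258 Ω.
V_A = 9.90 × 4.258/(4.91 + 4.258) = 4.598 V.
V_B = V_A × 0.5405 = 2.485 V.

V_B ≈ 2.49 V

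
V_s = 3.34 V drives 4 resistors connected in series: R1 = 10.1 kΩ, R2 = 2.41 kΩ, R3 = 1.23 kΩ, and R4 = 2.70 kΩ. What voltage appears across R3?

V ≈ 0.250 V

ΣR = 10.1 + 2.41 + 1.23 + 2.70 = 16.44 kΩ.
By the voltage-divider rule, V = 3.34 × 1.230/16.44 = 0.2499 V.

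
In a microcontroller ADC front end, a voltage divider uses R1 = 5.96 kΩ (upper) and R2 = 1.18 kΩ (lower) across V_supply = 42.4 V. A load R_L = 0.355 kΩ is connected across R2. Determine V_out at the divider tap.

The load sits in parallel with R2, giving an effective lower resistance R2' = R2·R_L/(R2+R_L) = 0.2729 kΩ.
Voltage divider with the loaded lower leg: V_out = 42.4 × 0.2729/(5.96 + 0.2729) = 42.4 × 0.04378 = 1.856 V.

V_out ≈ 1.86 V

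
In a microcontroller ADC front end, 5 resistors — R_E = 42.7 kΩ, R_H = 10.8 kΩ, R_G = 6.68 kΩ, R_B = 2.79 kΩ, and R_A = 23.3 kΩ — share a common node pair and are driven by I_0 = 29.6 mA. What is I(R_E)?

ΣG = 1/42.7 + 1/10.8 + 1/6.68 + 1/2.79 + 1/23.3 = 0.6671.
R_E takes the fraction G_k/ΣG = 0.02342/0.6671 = 0.03511, so I = 29.6 × 0.03511 = 1.039 mA.

I ≈ 1.04 mA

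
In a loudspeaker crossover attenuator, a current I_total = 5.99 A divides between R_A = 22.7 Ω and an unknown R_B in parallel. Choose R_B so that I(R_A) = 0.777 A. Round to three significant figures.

The fraction through R_A equals R_B/(R_A+R_B).
With f = 0.1297, R_B = R_A · f/(1−f) = 22.7 × 0.1491 = 3.383 Ω.

R_B ≈ 3.38 Ω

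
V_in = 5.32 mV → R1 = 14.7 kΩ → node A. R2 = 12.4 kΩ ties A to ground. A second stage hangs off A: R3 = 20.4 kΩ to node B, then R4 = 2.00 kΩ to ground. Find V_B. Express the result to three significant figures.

V_B ≈ 0.167 mV

The second stage (R3 + R4 = 22.40 kΩ) loads node A in parallel with R2.
Effective lower resistance at A: R2 ‖ 22.40 = 7.982 kΩ.
First divider: V_A = V_in · 7.982/(14.7 + 7.982) = 1.872 mV.
V_B = V_A × 0.08929 = 0.1672 mV.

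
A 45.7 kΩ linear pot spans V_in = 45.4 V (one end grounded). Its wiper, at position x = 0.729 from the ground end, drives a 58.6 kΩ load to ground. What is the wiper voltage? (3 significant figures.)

Split the track: R_lower = x·R_p = 33.32 kΩ, R_upper = (1−x)·R_p = 12.38 kΩ.
(x·R_p) ‖ R_L = 21.24 kΩ.
Then V_out = V_in · 21.24/(12.38 + 21.24) = 28.68 V.

V_out ≈ 28.7 V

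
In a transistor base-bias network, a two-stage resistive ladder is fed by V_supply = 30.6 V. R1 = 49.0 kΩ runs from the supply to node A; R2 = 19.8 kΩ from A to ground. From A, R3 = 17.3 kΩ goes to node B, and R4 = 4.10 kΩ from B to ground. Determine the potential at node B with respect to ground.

V_B ≈ 1.02 V

Node A sees R2 in parallel with the series input of stage 2, R3 + R4 = 21.40 kΩ.
Effective lower resistance at A: R2 ‖ 21.40 = 10.28 kΩ.
First divider: V_A = V_supply · 10.28/(49.0 + 10.28) = 5.308 V.
V_B = V_A × 0.1916 = 1.017 V.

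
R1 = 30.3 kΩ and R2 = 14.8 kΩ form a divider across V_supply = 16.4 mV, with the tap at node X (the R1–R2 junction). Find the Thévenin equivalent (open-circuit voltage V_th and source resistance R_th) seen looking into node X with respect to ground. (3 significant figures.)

V_th ≈ 5.38 mV, R_th ≈ 9.94 kΩ

With X open, the divider is unloaded: V_th = 16.4 × 14.8/45.10 = 5.382 mV.
Zeroing V_supply shorts the top of R1 to ground, so R_th = R1 ‖ R2 = 9.943 kΩ.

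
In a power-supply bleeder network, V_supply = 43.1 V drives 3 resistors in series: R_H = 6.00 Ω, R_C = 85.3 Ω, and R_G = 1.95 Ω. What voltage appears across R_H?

ΣR = 6.00 + 85.3 + 1.95 = 93.25 Ω.
By the voltage-divider rule, V = 43.1 × 6.000/93.25 = 2.773 V.

V ≈ 2.77 V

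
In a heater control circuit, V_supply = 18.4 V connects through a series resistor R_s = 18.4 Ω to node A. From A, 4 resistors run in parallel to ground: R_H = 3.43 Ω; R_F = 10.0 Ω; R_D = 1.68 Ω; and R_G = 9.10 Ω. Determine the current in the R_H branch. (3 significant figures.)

Combine the parallel branches: R_p = (1/3.43 + 1/10.0 + 1/1.68 + 1/9.10)⁻¹ = 0.9118 Ω.
V_A by voltage divider: V_A = 18.4 × 0.9118/(18.4 + 0.9118) = 0.8688 V.
I(R_H) = V_A / R_H = 0.8688/3.43 = 0.2533 A.

I ≈ 0.253 A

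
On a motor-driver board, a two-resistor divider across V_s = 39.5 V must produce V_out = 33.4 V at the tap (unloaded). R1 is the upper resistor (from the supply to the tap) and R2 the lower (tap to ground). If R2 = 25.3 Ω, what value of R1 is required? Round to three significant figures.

Required fraction k = V_out/V_s = 0.8456.
R1 = R2·(1/k − 1) = 25.3 × 0.1826 = 4.621 Ω.

R1 ≈ 4.62 Ω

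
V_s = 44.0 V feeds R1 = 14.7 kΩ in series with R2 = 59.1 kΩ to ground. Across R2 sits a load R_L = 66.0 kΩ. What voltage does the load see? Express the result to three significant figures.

First combine the lower leg with the load: R2 ‖ R_L = 31.18 kΩ.
Now apply the divider: V_out = 44.0 × 0.6796 = 29.90 V.
(Unloaded it would be 35.2 V; the load pulls it down.)

V_out ≈ 29.9 V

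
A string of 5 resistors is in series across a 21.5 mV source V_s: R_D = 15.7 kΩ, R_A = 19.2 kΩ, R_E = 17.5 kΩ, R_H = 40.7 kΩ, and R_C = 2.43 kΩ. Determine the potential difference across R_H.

Total series resistance ΣR = 15.7 + 19.2 + 17.5 + 40.7 + 2.43 = 95.53 kΩ.
Voltage divider: V = V_s · (40.70 / 95.53) = 21.5 × 0.4260 = 9.160 mV.

V ≈ 9.16 mV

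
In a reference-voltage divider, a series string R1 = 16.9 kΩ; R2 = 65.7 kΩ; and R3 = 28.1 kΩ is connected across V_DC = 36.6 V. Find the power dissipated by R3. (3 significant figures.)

P ≈ 3.07 mW

The common current is I = 36.6/110.7 = 0.3306 mA.
P = I²R = 0.1093 × 28.1 = 3.072 mW.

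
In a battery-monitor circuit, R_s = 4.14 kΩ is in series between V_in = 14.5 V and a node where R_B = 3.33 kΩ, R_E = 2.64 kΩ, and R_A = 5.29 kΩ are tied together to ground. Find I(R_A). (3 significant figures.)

I ≈ 0.597 mA

Parallel bank: R_p = 1/(1/3.33 + 1/2.64 + 1/5.29) = 1.152 kΩ.
V_A = 14.5 × 1.152/5.292 = 3.156 V.
I(R_A) = V_A / R_A = 3.156/5.29 = 0.5966 mA.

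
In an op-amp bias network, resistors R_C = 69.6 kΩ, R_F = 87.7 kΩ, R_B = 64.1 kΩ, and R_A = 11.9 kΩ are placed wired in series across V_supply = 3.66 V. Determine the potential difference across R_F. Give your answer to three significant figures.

Total series resistance ΣR = 69.6 + 87.7 + 64.1 + 11.9 = 233.3 kΩ.
V = V_supply · R/ΣR = 3.66 × 0.3759 = 1.376 V.

V ≈ 1.38 V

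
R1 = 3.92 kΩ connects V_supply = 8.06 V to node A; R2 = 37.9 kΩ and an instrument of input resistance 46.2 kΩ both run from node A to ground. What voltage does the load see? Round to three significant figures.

R2 ‖ R_L = (37.9 × 46.2)/(37.9 + 46.2) = 20.82 kΩ.
Then V_out = V_supply · R2'/(R1 + R2') = 8.06 × 20.82/24.74 = 6.783 V.
(Unloaded it would be 7.30 V; the load pulls it down.)

V_out ≈ 6.78 V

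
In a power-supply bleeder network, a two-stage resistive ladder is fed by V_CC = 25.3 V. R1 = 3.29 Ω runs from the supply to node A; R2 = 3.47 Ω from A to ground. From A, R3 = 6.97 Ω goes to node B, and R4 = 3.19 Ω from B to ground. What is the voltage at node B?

V_B ≈ 3.50 V

The second stage (R3 + R4 = 10.16 Ω) loads node A in parallel with R2.
Effective lower resistance at A: R2 ‖ 10.16 = 2.587 Ω.
V_A = 25.3 × 2.587/(3.29 + 2.587) = 11.14 V.
V_B = V_A × 0.3140 = 3.496 V.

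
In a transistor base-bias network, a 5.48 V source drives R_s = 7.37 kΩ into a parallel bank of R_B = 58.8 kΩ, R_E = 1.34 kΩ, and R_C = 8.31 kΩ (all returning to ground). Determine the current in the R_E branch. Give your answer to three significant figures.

I ≈ 0.544 mA

Combine the parallel branches: R_p = (1/58.8 + 1/1.34 + 1/8.31)⁻¹ = 1.132 kΩ.
V_A = 5.48 × 1.132/8.502 = 0.7295 V.
I(R_E) = V_A / R_E = 0.7295/1.34 = 0.5444 mA.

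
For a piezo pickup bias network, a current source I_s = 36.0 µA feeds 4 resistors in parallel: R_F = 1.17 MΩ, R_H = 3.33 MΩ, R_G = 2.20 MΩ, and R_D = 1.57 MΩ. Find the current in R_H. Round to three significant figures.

I ≈ 4.81 µA

Total conductance ΣG = 1/1.17 + 1/3.33 + 1/2.20 + 1/1.57 = 2.246 (units of 1/MΩ).
By the current-divider rule, I = I_s · G_k/ΣG = 36.0 × 0.1337 = 4.812 µA.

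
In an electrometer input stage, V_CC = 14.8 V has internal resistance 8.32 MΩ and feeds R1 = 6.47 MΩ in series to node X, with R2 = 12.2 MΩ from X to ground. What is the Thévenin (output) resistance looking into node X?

R_th ≈ 6.69 MΩ

R1' = 8.32 + 6.47 = 14.79 MΩ (source resistance + R1).
Zeroing V_CC shorts the top of R1' to ground, so R_th = R1' ‖ R2 = 6.685 MΩ.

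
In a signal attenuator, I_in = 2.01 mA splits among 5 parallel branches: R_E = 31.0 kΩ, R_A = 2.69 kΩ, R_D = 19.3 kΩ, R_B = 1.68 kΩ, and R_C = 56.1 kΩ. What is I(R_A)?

Conductances: ΣG = 1/31.0 + 1/2.69 + 1/19.3 + 1/1.68 + 1/56.1 = 1.069 (1/kΩ).
Current divider: I(R_A) = I_in · G_k/ΣG = 2.01 × (0.3717/1.069) = 2.01 × 0.3478 = 0.6991 mA.

I ≈ 0.699 mA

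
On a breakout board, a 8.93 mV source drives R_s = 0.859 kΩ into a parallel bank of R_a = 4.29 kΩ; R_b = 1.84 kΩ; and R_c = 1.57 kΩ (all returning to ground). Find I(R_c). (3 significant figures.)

Combine the parallel branches: R_p = (1/4.29 + 1/1.84 + 1/1.57)⁻¹ = 0.7075 kΩ.
V_A by voltage divider: V_A = 8.93 × 0.7075/(0.859 + 0.7075) = 4.033 mV.
I(R_c) = V_A / R_c = 4.033/1.57 = 2.569 µA.

I ≈ 2.57 µA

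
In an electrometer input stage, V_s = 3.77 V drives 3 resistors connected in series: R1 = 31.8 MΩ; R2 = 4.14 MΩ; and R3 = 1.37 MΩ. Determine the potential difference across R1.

V ≈ 3.21 V

Total series resistance ΣR = 31.8 + 4.14 + 1.37 = 37.31 MΩ.
Voltage divider: V = V_s · (31.80 / 37.31) = 3.77 × 0.8523 = 3.213 V.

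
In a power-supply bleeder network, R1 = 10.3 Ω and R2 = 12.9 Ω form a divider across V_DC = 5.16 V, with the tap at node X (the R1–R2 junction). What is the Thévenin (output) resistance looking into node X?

R_th ≈ 5.73 Ω

Looking into X with the source shorted: R_th = R1·R2/(R1+R2) = 10.30 × 12.9/23.20 = 5.727 Ω.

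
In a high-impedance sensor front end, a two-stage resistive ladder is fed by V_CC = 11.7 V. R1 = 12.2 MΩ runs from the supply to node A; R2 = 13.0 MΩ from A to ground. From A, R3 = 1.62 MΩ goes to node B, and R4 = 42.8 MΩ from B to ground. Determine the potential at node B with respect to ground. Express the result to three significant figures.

V_B ≈ 5.09 V

The second stage (R3 + R4 = 44.42 MΩ) loads node A in parallel with R2.
R2 ‖ (R3+R4) = 10.06 MΩ.
So V_A = 11.7 × 0.4519 = 5.287 V.
Then the unloaded second divider: V_B = V_A × R4/(R3+R4) = 5.287 × 0.9635 = 5.094 V.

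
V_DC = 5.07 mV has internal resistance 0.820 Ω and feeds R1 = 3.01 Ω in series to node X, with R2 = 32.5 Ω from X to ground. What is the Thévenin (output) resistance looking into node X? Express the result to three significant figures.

R_th ≈ 3.43 Ω

R1' = 0.820 + 3.01 = 3.830 Ω (source resistance + R1).
Zeroing V_DC shorts the top of R1' to ground, so R_th = R1' ‖ R2 = 3.426 Ω.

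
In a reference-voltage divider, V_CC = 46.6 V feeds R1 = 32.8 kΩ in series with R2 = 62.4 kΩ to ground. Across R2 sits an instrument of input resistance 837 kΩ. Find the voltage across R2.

R2 ‖ R_L = (62.4 × 837)/(62.4 + 837) = 58.07 kΩ.
Now apply the divider: V_out = 46.6 × 0.6390 = 29.78 V.
(Unloaded it would be 30.5 V; the load pulls it down.)

V_out ≈ 29.8 V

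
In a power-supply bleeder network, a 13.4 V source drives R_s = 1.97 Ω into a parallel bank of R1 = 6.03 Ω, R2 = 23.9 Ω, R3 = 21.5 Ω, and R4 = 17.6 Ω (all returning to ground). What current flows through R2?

I ≈ 0.348 A

Parallel bank: R_p = 1/(1/6.03 + 1/23.9 + 1/21.5 + 1/17.6) = 3.215 Ω.
Node voltage V_A = V_supply · R_p/(R_s + R_p) = 13.4 × 0.6201 = 8.309 V.
Branch current I = V_A/R2 = 8.309/23.9 = 0.3477 A.
(Check via current divider: I_total = 2.584 A; share G_k/ΣG = 0.1345 → same result.)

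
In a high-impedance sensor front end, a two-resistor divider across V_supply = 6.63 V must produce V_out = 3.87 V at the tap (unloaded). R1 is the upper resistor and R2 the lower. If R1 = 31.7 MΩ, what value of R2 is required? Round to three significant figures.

V_out/V_supply = R2/(R1+R2) = 0.5837.
So R2 = R1 · V_out/(V_supply − V_out) = 31.7 × 3.87/(6.63 − 3.87) = 31.7 × 1.402 = 44.45 MΩ.

R2 ≈ 44.4 MΩ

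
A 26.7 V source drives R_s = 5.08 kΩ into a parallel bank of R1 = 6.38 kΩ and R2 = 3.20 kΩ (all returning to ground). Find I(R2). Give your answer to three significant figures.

I ≈ 2.47 mA

Parallel bank: R_p = 1/(1/6.38 + 1/3.20) = 2.131 kΩ.
V_A by voltage divider: V_A = 26.7 × 2.131/(5.08 + 2.131) = 7.891 V.
Branch current I = V_A/R2 = 7.891/3.20 = 2.466 mA.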